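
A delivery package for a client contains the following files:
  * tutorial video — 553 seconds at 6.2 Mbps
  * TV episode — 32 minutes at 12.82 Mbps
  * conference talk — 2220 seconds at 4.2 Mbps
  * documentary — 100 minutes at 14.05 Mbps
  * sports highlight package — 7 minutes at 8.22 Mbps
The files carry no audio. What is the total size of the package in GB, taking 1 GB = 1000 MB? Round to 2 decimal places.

tutorial video: 6.200 Mbps × 553 s = 3428.6 Mb
TV episode: 12.820 Mbps × 1920 s = 24614.4 Mb
conference talk: 4.200 Mbps × 2220 s = 9324.0 Mb
documentary: 14.050 Mbps × 6000 s = 84300.0 Mb
sports highlight package: 8.220 Mbps × 420 s = 3452.4 Mb
Total: 125119.4 Mb = 15639.9 MB.
= 15.64 GB.

15.64 GB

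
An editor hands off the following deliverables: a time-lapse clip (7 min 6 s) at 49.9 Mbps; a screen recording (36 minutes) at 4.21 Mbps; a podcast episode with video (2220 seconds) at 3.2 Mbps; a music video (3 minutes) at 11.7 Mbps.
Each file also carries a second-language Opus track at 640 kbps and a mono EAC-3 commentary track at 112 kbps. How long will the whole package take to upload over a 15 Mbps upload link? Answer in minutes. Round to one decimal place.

Audio total: 640 + 112 = 752 kbps = 0.752 Mbps.
time-lapse clip: 50.652 Mbps × 426 s = 21577.8 Mb
screen recording: 4.962 Mbps × 2160 s = 10717.9 Mb
podcast episode with video: 3.952 Mbps × 2220 s = 8773.4 Mb
music video: 12.452 Mbps × 180 s = 2241.4 Mb
Total: 43310.5 Mb = 5413.8 MB.
At 15 Mbps: 43310.5 / 15 = 2887 s ≈ 48.1 minutes.

48.1 minutes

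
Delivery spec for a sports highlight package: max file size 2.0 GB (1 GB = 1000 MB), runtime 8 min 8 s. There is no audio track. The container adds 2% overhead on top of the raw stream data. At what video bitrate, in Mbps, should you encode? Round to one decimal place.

Budget: 2.0 GB = 16000.0 Mb.
Stream payload after overhead: 16000.0 / 1.02 = 15686.3 Mb.
8 min 8 s = 488 s
Total bitrate budget: 15686.3 Mb / 488 s = 32.144 Mbps.

32.1 Mbps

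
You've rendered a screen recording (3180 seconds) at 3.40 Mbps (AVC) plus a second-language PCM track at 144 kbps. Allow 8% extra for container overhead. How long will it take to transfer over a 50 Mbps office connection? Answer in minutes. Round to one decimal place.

4.1 minutes

Audio: 144 kbps = 0.144 Mbps.
Total bitrate: 3.544 Mbps.
File: 3.544 Mbps × 3180 s = 11269.9 Mb.
With 8% container overhead: ×1.08. → 12171.5 Mb.
At 50 Mbps: 12171.5 / 50 = 243.4 s ≈ 4.06 minutes.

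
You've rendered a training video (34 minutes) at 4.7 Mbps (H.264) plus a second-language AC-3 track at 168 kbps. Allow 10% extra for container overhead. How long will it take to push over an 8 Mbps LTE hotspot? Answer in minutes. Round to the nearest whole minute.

34 min = 2040 s
Audio: 168 kbps = 0.168 Mbps.
Total bitrate: 4.868 Mbps.
File: 4.868 Mbps × 2040 s = 9930.7 Mb.
With 10% container overhead: ×1.10. → 10923.8 Mb.
At 8 Mbps: 10923.8 / 8 = 1365.5 s ≈ 22.8 minutes.

23 minutes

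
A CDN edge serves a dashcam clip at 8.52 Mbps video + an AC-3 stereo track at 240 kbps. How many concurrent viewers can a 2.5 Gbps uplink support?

285

Audio: 240 kbps = 0.240 Mbps.
Per-viewer media rate: 8.760 Mbps.
2.5 Gbps = 2,500 Mbps; 2,500 / 8.760 = 285.39 → 285 viewers.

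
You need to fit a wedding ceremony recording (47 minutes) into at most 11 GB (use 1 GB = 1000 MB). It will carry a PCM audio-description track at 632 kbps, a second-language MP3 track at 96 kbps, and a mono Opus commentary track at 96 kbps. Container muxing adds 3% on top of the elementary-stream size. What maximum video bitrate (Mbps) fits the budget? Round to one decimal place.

Budget: 11 GB = 88000.0 Mb.
Stream payload after overhead: 88000.0 / 1.03 = 85436.9 Mb.
47 min = 2820 s
Total bitrate budget: 85436.9 Mb / 2820 s = 30.297 Mbps.
Audio total: 632 + 96 + 96 = 824 kbps = 0.824 Mbps.
Video: 30.297 − 0.824 = 29.473 Mbps.

29.5 Mbps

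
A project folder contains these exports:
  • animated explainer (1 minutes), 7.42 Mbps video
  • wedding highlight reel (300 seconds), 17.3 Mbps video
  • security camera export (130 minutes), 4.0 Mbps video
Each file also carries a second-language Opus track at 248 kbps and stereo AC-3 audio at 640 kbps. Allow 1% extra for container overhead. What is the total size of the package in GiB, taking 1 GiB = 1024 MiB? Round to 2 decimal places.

5.18 GiB

Audio total: 248 + 640 = 888 kbps = 0.888 Mbps.
animated explainer: 8.308 Mbps × 60 s × 1.01 = 503.5 Mb
wedding highlight reel: 18.188 Mbps × 300 s × 1.01 = 5511.0 Mb
security camera export: 4.888 Mbps × 7800 s × 1.01 = 38507.7 Mb
Total: 44522.1 Mb = 5565.3 MB.
= 5.183 GiB.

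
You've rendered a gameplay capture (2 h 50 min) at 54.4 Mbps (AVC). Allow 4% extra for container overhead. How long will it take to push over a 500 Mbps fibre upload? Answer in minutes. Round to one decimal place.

19.2 minutes

2 h 50 min = 170 min = 10200 s
File: 54.400 Mbps × 10200 s = 554880.0 Mb.
With 4% container overhead: ×1.04. → 577075.2 Mb.
At 500 Mbps: 577075.2 / 500 = 1154.2 s ≈ 19.2 minutes.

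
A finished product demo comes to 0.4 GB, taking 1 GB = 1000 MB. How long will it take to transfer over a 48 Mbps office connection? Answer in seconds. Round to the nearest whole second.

File: 0.4 GB = 3200.0 Mb.
At 48 Mbps: 3200.0 / 48 = 66.7 s ≈ 66.7 seconds.

67 seconds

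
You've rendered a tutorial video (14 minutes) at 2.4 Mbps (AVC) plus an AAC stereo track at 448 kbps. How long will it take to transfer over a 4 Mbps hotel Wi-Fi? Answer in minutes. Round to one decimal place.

14 min = 840 s
Audio: 448 kbps = 0.448 Mbps.
Total bitrate: 2.848 Mbps.
File: 2.848 Mbps × 840 s = 2392.3 Mb.
At 4 Mbps: 2392.3 / 4 = 598.1 s ≈ 9.97 minutes.

10.0 minutes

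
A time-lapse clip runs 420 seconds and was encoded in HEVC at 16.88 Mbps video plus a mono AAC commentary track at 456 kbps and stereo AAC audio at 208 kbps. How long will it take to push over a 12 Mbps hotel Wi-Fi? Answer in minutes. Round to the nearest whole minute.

Audio total: 456 + 208 = 664 kbps = 0.664 Mbps.
Total bitrate: 17.544 Mbps.
File: 17.544 Mbps × 420 s = 7368.5 Mb.
At 12 Mbps: 7368.5 / 12 = 614.0 s ≈ 10.2 minutes.

10 minutes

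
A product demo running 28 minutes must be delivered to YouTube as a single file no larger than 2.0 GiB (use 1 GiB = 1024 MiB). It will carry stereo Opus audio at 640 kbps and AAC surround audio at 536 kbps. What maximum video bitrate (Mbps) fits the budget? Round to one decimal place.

9.1 Mbps

Budget: 2.0 GiB = 17179.9 Mb.
28 min = 1680 s
Total bitrate budget: 17179.9 Mb / 1680 s = 10.226 Mbps.
Audio total: 640 + 536 = 1176 kbps = 1.176 Mbps.
Video: 10.226 − 1.176 = 9.050 Mbps.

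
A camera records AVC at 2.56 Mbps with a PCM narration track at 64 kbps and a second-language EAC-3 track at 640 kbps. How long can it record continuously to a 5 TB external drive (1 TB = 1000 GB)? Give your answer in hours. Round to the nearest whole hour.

Audio total: 64 + 640 = 704 kbps = 0.704 Mbps.
Total bitrate: 2.56 + 0.704 = 3.264 Mbps.
Capacity: 5 TB = 40,000,000 Mb.
Recording time: 40,000,000 / 3.264 = 12,254,902 s ≈ 3,404 hours.

3404 hours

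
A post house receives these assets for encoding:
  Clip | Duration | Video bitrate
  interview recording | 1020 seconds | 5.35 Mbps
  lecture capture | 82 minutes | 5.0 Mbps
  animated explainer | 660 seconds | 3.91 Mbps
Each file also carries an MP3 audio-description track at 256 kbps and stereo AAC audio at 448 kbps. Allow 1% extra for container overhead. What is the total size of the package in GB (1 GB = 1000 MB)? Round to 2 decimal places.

4.71 GB

Audio total: 256 + 448 = 704 kbps = 0.704 Mbps.
interview recording: 6.054 Mbps × 1020 s × 1.01 = 6236.8 Mb
lecture capture: 5.704 Mbps × 4920 s × 1.01 = 28344.3 Mb
animated explainer: 4.614 Mbps × 660 s × 1.01 = 3075.7 Mb
Total: 37656.8 Mb = 4707.1 MB.
= 4.707 GB.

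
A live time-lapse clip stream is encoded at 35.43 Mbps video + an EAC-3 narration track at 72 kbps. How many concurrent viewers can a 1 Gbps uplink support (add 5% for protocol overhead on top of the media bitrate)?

Audio: 72 kbps = 0.072 Mbps.
Per-viewer media rate: 35.502 Mbps.
On the wire with 5% overhead: 37.277 Mbps.
1 Gbps = 1,000 Mbps; 1,000 / 37.277 = 26.83 → 26 viewers.

26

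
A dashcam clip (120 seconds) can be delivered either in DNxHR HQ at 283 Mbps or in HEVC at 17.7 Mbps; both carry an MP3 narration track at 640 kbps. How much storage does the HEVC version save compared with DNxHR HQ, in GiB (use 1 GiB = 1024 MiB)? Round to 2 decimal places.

3.71 GiB

Audio: 640 kbps = 0.640 Mbps.
DNxHR HQ: 283.640 Mbps × 120 s = 34036.8 Mb = 3.962 GiB.
HEVC: 18.340 Mbps × 120 s = 2200.8 Mb = 0.256 GiB.
Saving: 3.962 − 0.256 = 3.706 GiB.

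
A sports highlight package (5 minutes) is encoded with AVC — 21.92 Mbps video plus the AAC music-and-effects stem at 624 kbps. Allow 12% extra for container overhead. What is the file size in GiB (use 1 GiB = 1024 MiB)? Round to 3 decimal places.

5 min = 300 s
Audio: 624 kbps = 0.624 Mbps.
Total bitrate: 21.92 + 0.624 = 22.544 Mbps.
Stream data: 22.544 Mbps × 300 s = 6763.2 Mb.
With 12% container overhead: ×1.12.
7,575 Mb = 946,848,000 bytes ÷ 1,073,741,824 = 0.8818 GiB.

0.882 GiB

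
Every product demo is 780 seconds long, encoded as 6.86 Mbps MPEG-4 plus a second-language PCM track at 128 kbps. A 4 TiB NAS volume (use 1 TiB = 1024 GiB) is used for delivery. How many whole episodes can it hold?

Audio: 128 kbps = 0.128 Mbps.
Total bitrate: 6.988 Mbps.
Per item: 6.988 Mbps × 780 s = 5,451 Mb = 681.3 MB.
Capacity: 4 TiB = 35,184,372 Mb; 6455.09 items → 6455 complete.

6455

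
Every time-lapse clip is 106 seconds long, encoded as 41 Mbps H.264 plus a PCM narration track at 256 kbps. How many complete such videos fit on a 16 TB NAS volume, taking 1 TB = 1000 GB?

29269

Audio: 256 kbps = 0.256 Mbps.
Total bitrate: 41.256 Mbps.
Per item: 41.256 Mbps × 106 s = 4,373 Mb = 546.6 MB.
Capacity: 16 TB = 128,000,000 Mb; 29269.61 items → 29269 complete.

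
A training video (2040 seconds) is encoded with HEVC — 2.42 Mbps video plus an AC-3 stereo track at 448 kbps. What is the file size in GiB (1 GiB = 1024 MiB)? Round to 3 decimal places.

0.681 GiB

Audio: 448 kbps = 0.448 Mbps.
Total bitrate: 2.42 + 0.448 = 2.868 Mbps.
Stream data: 2.868 Mbps × 2040 s = 5850.7 Mb.
5,851 Mb = 731,340,000 bytes ÷ 1,073,741,824 = 0.6811 GiB.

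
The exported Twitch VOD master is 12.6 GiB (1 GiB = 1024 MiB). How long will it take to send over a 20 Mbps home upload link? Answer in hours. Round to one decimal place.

1.5 hours

File: 12.6 GiB = 108233.2 Mb.
At 20 Mbps: 108233.2 / 20 = 5411.7 s ≈ 1.5 hours.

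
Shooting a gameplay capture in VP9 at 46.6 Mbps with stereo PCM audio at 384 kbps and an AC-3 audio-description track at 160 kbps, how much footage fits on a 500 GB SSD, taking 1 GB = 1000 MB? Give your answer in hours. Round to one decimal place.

23.6 hours

Audio total: 384 + 160 = 544 kbps = 0.544 Mbps.
Total bitrate: 46.6 + 0.544 = 47.144 Mbps.
Capacity: 500 GB = 4,000,000 Mb.
Recording time: 4,000,000 / 47.144 = 84,846 s ≈ 23.6 hours.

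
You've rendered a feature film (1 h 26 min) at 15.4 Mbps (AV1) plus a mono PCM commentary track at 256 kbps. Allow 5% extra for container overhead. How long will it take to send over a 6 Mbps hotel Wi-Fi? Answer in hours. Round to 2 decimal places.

1 h 26 min = 86 min = 5160 s
Audio: 256 kbps = 0.256 Mbps.
Total bitrate: 15.656 Mbps.
File: 15.656 Mbps × 5160 s = 80785.0 Mb.
With 5% container overhead: ×1.05. → 84824.2 Mb.
At 6 Mbps: 84824.2 / 6 = 14137.4 s ≈ 3.93 hours.

3.93 hours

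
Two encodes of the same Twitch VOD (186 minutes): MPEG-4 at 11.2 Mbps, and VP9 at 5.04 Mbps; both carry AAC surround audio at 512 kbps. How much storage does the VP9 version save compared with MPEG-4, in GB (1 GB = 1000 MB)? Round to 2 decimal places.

8.59 GB

186 min = 11160 s
Audio: 512 kbps = 0.512 Mbps.
MPEG-4: 11.712 Mbps × 11160 s = 130705.9 Mb = 16.338 GB.
VP9: 5.552 Mbps × 11160 s = 61960.3 Mb = 7.745 GB.
Saving: 16.338 − 7.745 = 8.593 GB.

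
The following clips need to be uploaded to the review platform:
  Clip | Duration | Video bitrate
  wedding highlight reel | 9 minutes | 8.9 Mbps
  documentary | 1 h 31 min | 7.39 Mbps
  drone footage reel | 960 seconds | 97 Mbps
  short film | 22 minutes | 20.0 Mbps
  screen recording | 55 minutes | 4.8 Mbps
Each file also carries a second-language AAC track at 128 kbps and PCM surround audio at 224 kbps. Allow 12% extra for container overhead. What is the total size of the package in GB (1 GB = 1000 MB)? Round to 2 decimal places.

Audio total: 128 + 224 = 352 kbps = 0.352 Mbps.
wedding highlight reel: 9.252 Mbps × 540 s × 1.12 = 5595.6 Mb
documentary: 7.742 Mbps × 5460 s × 1.12 = 47343.9 Mb
drone footage reel: 97.352 Mbps × 960 s × 1.12 = 104672.9 Mb
short film: 20.352 Mbps × 1320 s × 1.12 = 30088.4 Mb
screen recording: 5.152 Mbps × 3300 s × 1.12 = 19041.8 Mb
Total: 206742.5 Mb = 25842.8 MB.
= 25.84 GB.

25.84 GB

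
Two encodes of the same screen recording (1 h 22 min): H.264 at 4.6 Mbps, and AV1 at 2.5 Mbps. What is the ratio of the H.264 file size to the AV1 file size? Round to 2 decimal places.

1 h 22 min = 82 min = 4920 s
H.264: 4.600 Mbps × 4920 s = 22632.0 Mb = 2.635 GiB.
AV1: 2.500 Mbps × 4920 s = 12300.0 Mb = 1.432 GiB.
Ratio: 2.635 / 1.432 = 1.840.

1.84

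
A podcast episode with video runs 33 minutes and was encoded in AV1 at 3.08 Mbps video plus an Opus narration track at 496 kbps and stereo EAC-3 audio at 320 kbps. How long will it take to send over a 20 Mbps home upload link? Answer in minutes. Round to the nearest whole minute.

6 minutes

33 min = 1980 s
Audio total: 496 + 320 = 816 kbps = 0.816 Mbps.
Total bitrate: 3.896 Mbps.
File: 3.896 Mbps × 1980 s = 7714.1 Mb.
At 20 Mbps: 7714.1 / 20 = 385.7 s ≈ 6.43 minutes.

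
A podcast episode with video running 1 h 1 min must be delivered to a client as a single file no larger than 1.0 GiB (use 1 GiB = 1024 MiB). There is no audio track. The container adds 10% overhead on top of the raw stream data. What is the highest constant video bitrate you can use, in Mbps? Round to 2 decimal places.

2.13 Mbps

Budget: 1.0 GiB = 8589.9 Mb.
Stream payload after overhead: 8589.9 / 1.10 = 7809.0 Mb.
1 h 1 min = 61 min = 3660 s
Total bitrate budget: 7809.0 Mb / 3660 s = 2.134 Mbps.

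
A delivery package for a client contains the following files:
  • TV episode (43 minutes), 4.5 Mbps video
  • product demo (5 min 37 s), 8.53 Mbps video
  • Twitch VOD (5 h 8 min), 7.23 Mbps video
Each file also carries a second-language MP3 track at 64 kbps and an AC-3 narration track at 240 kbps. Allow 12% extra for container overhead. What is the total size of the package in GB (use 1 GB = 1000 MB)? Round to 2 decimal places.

Audio total: 64 + 240 = 304 kbps = 0.304 Mbps.
TV episode: 4.804 Mbps × 2580 s × 1.12 = 13881.6 Mb
product demo: 8.834 Mbps × 337 s × 1.12 = 3334.3 Mb
Twitch VOD: 7.534 Mbps × 18480 s × 1.12 = 155935.7 Mb
Total: 173151.7 Mb = 21644.0 MB.
= 21.64 GB.

21.64 GB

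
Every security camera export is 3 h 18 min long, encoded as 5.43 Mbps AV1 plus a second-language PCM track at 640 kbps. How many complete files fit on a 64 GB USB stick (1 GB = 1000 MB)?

3 h 18 min = 198 min = 11880 s
Audio: 640 kbps = 0.640 Mbps.
Total bitrate: 6.070 Mbps.
Per item: 6.070 Mbps × 11880 s = 72,112 Mb = 9,014 MB.
Capacity: 64 GB = 512,000 Mb; 7.10 items → 7 complete.

7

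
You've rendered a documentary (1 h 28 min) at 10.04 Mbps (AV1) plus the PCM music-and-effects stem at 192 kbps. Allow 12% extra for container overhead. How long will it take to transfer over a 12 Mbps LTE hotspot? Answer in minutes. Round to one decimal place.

84.0 minutes

1 h 28 min = 88 min = 5280 s
Audio: 192 kbps = 0.192 Mbps.
Total bitrate: 10.232 Mbps.
File: 10.232 Mbps × 5280 s = 54025.0 Mb.
With 12% container overhead: ×1.12. → 60508.0 Mb.
At 12 Mbps: 60508.0 / 12 = 5042.3 s ≈ 84 minutes.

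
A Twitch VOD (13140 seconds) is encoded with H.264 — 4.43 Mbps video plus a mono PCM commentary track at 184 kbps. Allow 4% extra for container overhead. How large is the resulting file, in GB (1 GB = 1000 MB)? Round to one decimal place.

7.9 GB

Audio: 184 kbps = 0.184 Mbps.
Total bitrate: 4.43 + 0.184 = 4.614 Mbps.
Stream data: 4.614 Mbps × 13140 s = 60628.0 Mb.
With 4% container overhead: ×1.04.
63,053 Mb ÷ 8 = 7,882 MB → 7.882 GB.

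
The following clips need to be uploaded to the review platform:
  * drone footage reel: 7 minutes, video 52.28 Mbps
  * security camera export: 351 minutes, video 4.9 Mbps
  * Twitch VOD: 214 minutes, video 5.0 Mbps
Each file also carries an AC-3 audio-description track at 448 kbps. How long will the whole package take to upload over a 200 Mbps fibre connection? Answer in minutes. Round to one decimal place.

Audio: 448 kbps = 0.448 Mbps.
drone footage reel: 52.728 Mbps × 420 s = 22145.8 Mb
security camera export: 5.348 Mbps × 21060 s = 112628.9 Mb
Twitch VOD: 5.448 Mbps × 12840 s = 69952.3 Mb
Total: 204727.0 Mb = 25590.9 MB.
At 200 Mbps: 204727.0 / 200 = 1024 s ≈ 17.1 minutes.

17.1 minutes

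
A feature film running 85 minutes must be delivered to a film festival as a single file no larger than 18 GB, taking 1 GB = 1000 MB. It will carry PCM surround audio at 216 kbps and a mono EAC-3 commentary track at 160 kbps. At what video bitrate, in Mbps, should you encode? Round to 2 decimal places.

Budget: 18 GB = 144000.0 Mb.
85 min = 5100 s
Total bitrate budget: 144000.0 Mb / 5100 s = 28.235 Mbps.
Audio total: 216 + 160 = 376 kbps = 0.376 Mbps.
Video: 28.235 − 0.376 = 27.859 Mbps.

27.86 Mbps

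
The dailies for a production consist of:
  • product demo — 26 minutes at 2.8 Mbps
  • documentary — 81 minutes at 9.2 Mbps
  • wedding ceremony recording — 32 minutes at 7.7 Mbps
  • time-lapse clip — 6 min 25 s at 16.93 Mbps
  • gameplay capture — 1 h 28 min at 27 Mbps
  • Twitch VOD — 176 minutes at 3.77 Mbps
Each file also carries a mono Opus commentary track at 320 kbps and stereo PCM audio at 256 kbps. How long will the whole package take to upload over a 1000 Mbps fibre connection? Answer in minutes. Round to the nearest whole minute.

Audio total: 320 + 256 = 576 kbps = 0.576 Mbps.
product demo: 3.376 Mbps × 1560 s = 5266.6 Mb
documentary: 9.776 Mbps × 4860 s = 47511.4 Mb
wedding ceremony recording: 8.276 Mbps × 1920 s = 15889.9 Mb
time-lapse clip: 17.506 Mbps × 385 s = 6739.8 Mb
gameplay capture: 27.576 Mbps × 5280 s = 145601.3 Mb
Twitch VOD: 4.346 Mbps × 10560 s = 45893.8 Mb
Total: 266902.7 Mb = 33362.8 MB.
At 1000 Mbps: 266902.7 / 1000 = 267 s ≈ 4.45 minutes.

4 minutes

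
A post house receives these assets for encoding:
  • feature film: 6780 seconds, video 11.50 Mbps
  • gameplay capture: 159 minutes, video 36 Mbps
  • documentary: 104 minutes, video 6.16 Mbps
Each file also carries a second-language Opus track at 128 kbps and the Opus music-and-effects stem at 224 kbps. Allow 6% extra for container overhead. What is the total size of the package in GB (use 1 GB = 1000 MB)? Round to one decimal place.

62.0 GB

Audio total: 128 + 224 = 352 kbps = 0.352 Mbps.
feature film: 11.852 Mbps × 6780 s × 1.06 = 85178.0 Mb
gameplay capture: 36.352 Mbps × 9540 s × 1.06 = 367606.0 Mb
documentary: 6.512 Mbps × 6240 s × 1.06 = 43073.0 Mb
Total: 495856.9 Mb = 61982.1 MB.
= 61.98 GB.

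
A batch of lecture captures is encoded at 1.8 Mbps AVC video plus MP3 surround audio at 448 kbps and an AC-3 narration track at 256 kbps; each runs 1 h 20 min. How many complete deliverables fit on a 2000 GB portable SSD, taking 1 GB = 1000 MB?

1 h 20 min = 80 min = 4800 s
Audio total: 448 + 256 = 704 kbps = 0.704 Mbps.
Total bitrate: 2.504 Mbps.
Per item: 2.504 Mbps × 4800 s = 12,019 Mb = 1,502 MB.
Capacity: 2000 GB = 16,000,000 Mb; 1331.20 items → 1331 complete.

1331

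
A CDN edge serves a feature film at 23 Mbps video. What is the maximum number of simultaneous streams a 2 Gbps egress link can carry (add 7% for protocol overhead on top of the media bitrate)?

81

On the wire with 7% overhead: 24.610 Mbps.
2 Gbps = 2,000 Mbps; 2,000 / 24.610 = 81.27 → 81 viewers.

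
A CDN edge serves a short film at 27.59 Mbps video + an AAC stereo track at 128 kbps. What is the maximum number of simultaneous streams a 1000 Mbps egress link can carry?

Audio: 128 kbps = 0.128 Mbps.
Per-viewer media rate: 27.718 Mbps.
1000 Mbps = 1,000 Mbps; 1,000 / 27.718 = 36.08 → 36 viewers.

36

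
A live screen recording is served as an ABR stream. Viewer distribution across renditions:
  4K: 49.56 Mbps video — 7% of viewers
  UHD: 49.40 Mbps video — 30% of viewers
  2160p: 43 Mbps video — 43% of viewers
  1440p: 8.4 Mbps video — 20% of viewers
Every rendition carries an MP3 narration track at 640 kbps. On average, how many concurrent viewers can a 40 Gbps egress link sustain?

Audio: 640 kbps = 0.640 Mbps.
Average per-viewer bitrate: 0.07×50.200 + 0.30×50.040 + 0.43×43.640 + 0.20×9.040 = 39.099 Mbps.
40 Gbps = 40,000 Mbps; 40,000 / 39.099 = 1023.04 → 1023.

1023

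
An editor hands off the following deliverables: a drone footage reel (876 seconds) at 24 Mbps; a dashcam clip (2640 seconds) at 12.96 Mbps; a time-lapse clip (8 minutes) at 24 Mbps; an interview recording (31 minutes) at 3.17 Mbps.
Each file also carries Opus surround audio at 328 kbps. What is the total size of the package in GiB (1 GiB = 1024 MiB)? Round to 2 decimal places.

Audio: 328 kbps = 0.328 Mbps.
drone footage reel: 24.328 Mbps × 876 s = 21311.3 Mb
dashcam clip: 13.288 Mbps × 2640 s = 35080.3 Mb
time-lapse clip: 24.328 Mbps × 480 s = 11677.4 Mb
interview recording: 3.498 Mbps × 1860 s = 6506.3 Mb
Total: 74575.4 Mb = 9321.9 MB.
= 8.682 GiB.

8.68 GiB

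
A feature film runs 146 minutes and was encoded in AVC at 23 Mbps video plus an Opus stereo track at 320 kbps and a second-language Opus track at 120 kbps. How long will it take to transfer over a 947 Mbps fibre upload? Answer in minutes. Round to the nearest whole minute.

4 minutes

146 min = 8760 s
Audio total: 320 + 120 = 440 kbps = 0.440 Mbps.
Total bitrate: 23.440 Mbps.
File: 23.440 Mbps × 8760 s = 205334.4 Mb.
At 947 Mbps: 205334.4 / 947 = 216.8 s ≈ 3.61 minutes.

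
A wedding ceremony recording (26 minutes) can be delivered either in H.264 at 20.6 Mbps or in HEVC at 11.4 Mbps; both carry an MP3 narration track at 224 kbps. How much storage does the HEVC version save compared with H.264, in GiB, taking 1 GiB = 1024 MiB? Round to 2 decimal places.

26 min = 1560 s
Audio: 224 kbps = 0.224 Mbps.
H.264: 20.824 Mbps × 1560 s = 32485.4 Mb = 3.782 GiB.
HEVC: 11.624 Mbps × 1560 s = 18133.4 Mb = 2.111 GiB.
Saving: 3.782 − 2.111 = 1.671 GiB.

1.67 GiB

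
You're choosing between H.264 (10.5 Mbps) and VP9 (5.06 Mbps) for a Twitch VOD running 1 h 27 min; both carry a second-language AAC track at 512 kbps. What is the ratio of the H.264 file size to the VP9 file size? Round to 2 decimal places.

1 h 27 min = 87 min = 5220 s
Audio: 512 kbps = 0.512 Mbps.
H.264: 11.012 Mbps × 5220 s = 57482.6 Mb = 6.692 GiB.
VP9: 5.572 Mbps × 5220 s = 29085.8 Mb = 3.386 GiB.
Ratio: 6.692 / 3.386 = 1.976.

1.98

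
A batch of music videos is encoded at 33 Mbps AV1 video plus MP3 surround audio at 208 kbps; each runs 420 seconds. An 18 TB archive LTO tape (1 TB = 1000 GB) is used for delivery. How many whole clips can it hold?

10324

Audio: 208 kbps = 0.208 Mbps.
Total bitrate: 33.208 Mbps.
Per item: 33.208 Mbps × 420 s = 13,947 Mb = 1,743 MB.
Capacity: 18 TB = 144,000,000 Mb; 10324.53 items → 10324 complete.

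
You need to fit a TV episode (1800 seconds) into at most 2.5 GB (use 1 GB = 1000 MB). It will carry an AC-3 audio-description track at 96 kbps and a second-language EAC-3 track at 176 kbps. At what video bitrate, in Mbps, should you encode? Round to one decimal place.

Budget: 2.5 GB = 20000.0 Mb.
Total bitrate budget: 20000.0 Mb / 1800 s = 11.111 Mbps.
Audio total: 96 + 176 = 272 kbps = 0.272 Mbps.
Video: 11.111 − 0.272 = 10.839 Mbps.

10.8 Mbps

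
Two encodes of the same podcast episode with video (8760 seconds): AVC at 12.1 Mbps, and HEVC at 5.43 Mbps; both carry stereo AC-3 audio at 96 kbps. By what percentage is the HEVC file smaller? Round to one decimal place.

54.7%

Audio: 96 kbps = 0.096 Mbps.
AVC: 12.196 Mbps × 8760 s = 106837.0 Mb = 13.355 GB.
HEVC: 5.526 Mbps × 8760 s = 48407.8 Mb = 6.051 GB.
Reduction: (1 − 6.051/13.355) × 100 = 54.69%.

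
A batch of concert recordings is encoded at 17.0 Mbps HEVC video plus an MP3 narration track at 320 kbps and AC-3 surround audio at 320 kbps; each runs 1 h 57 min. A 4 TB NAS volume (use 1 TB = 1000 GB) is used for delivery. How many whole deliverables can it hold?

258

1 h 57 min = 117 min = 7020 s
Audio total: 320 + 320 = 640 kbps = 0.640 Mbps.
Total bitrate: 17.640 Mbps.
Per item: 17.640 Mbps × 7020 s = 123,833 Mb = 15,479 MB.
Capacity: 4 TB = 32,000,000 Mb; 258.41 items → 258 complete.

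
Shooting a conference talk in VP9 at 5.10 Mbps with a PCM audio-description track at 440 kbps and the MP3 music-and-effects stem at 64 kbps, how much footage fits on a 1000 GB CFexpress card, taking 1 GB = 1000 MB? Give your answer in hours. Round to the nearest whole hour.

Audio total: 440 + 64 = 504 kbps = 0.504 Mbps.
Total bitrate: 5.10 + 0.504 = 5.604 Mbps.
Capacity: 1000 GB = 8,000,000 Mb.
Recording time: 8,000,000 / 5.604 = 1,427,552 s ≈ 397 hours.

397 hours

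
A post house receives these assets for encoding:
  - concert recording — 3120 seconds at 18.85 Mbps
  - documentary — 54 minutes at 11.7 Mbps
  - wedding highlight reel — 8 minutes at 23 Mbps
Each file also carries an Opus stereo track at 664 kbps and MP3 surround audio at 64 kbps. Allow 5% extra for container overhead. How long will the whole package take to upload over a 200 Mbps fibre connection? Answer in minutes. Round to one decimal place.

9.9 minutes

Audio total: 664 + 64 = 728 kbps = 0.728 Mbps.
concert recording: 19.578 Mbps × 3120 s × 1.05 = 64137.5 Mb
documentary: 12.428 Mbps × 3240 s × 1.05 = 42280.1 Mb
wedding highlight reel: 23.728 Mbps × 480 s × 1.05 = 11958.9 Mb
Total: 118376.5 Mb = 14797.1 MB.
At 200 Mbps: 118376.5 / 200 = 592 s ≈ 9.86 minutes.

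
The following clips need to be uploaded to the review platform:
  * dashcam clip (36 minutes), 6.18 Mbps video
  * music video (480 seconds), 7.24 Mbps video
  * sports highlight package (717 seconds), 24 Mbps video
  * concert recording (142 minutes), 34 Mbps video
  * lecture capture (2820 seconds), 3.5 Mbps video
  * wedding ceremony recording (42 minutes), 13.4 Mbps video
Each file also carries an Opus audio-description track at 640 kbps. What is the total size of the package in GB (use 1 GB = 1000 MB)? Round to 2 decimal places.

47.30 GB

Audio: 640 kbps = 0.640 Mbps.
dashcam clip: 6.820 Mbps × 2160 s = 14731.2 Mb
music video: 7.880 Mbps × 480 s = 3782.4 Mb
sports highlight package: 24.640 Mbps × 717 s = 17666.9 Mb
concert recording: 34.640 Mbps × 8520 s = 295132.8 Mb
lecture capture: 4.140 Mbps × 2820 s = 11674.8 Mb
wedding ceremony recording: 14.040 Mbps × 2520 s = 35380.8 Mb
Total: 378368.9 Mb = 47296.1 MB.
= 47.30 GB.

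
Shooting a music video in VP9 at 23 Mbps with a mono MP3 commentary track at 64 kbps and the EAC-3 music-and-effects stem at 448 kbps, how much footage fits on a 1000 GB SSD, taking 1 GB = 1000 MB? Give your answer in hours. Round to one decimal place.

Audio total: 64 + 448 = 512 kbps = 0.512 Mbps.
Total bitrate: 23 + 0.512 = 23.512 Mbps.
Capacity: 1000 GB = 8,000,000 Mb.
Recording time: 8,000,000 / 23.512 = 340,252 s ≈ 94.5 hours.

94.5 hours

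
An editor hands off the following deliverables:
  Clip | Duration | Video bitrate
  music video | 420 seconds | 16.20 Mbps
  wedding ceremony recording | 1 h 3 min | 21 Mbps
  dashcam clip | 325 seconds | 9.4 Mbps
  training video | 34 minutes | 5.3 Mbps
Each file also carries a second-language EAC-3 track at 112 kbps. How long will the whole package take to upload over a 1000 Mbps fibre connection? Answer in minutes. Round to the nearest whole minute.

2 minutes

Audio: 112 kbps = 0.112 Mbps.
music video: 16.312 Mbps × 420 s = 6851.0 Mb
wedding ceremony recording: 21.112 Mbps × 3780 s = 79803.4 Mb
dashcam clip: 9.512 Mbps × 325 s = 3091.4 Mb
training video: 5.412 Mbps × 2040 s = 11040.5 Mb
Total: 100786.3 Mb = 12598.3 MB.
At 1000 Mbps: 100786.3 / 1000 = 101 s ≈ 1.68 minutes.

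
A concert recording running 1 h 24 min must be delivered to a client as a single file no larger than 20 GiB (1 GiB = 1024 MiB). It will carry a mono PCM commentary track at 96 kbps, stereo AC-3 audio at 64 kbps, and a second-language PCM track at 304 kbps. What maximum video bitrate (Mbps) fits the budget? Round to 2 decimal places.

33.62 Mbps

Budget: 20 GiB = 171798.7 Mb.
1 h 24 min = 84 min = 5040 s
Total bitrate budget: 171798.7 Mb / 5040 s = 34.087 Mbps.
Audio total: 96 + 64 + 304 = 464 kbps = 0.464 Mbps.
Video: 34.087 − 0.464 = 33.623 Mbps.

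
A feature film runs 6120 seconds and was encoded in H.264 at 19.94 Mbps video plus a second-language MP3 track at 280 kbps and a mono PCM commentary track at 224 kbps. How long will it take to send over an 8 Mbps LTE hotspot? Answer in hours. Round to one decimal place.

Audio total: 280 + 224 = 504 kbps = 0.504 Mbps.
Total bitrate: 20.444 Mbps.
File: 20.444 Mbps × 6120 s = 125117.3 Mb.
At 8 Mbps: 125117.3 / 8 = 15639.7 s ≈ 4.34 hours.

4.3 hours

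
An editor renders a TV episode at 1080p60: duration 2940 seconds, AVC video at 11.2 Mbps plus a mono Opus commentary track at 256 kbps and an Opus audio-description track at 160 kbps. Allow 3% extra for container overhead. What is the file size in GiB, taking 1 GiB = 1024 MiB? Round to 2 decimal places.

Audio total: 256 + 160 = 416 kbps = 0.416 Mbps.
Total bitrate: 11.2 + 0.416 = 11.616 Mbps.
Stream data: 11.616 Mbps × 2940 s = 34151.0 Mb.
With 3% container overhead: ×1.03.
35,176 Mb = 4,396,946,400 bytes ÷ 1,073,741,824 = 4.095 GiB.

4.09 GiB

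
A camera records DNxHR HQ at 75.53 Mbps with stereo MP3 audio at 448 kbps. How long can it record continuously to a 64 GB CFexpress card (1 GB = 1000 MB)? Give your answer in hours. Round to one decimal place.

1.9 hours

Audio: 448 kbps = 0.448 Mbps.
Total bitrate: 75.53 + 0.448 = 75.978 Mbps.
Capacity: 64 GB = 512,000 Mb.
Recording time: 512,000 / 75.978 = 6,739 s ≈ 1.87 hours.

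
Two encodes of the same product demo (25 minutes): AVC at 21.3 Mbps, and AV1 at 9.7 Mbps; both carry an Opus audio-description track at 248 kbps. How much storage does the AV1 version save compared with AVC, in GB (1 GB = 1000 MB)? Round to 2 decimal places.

25 min = 1500 s
Audio: 248 kbps = 0.248 Mbps.
AVC: 21.548 Mbps × 1500 s = 32322.0 Mb = 4.040 GB.
AV1: 9.948 Mbps × 1500 s = 14922.0 Mb = 1.865 GB.
Saving: 4.040 − 1.865 = 2.175 GB.

2.18 GB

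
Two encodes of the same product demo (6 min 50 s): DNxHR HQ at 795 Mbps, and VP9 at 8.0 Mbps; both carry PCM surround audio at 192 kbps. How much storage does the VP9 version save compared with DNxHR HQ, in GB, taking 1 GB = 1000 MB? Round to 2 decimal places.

40.33 GB

6 min 50 s = 410 s
Audio: 192 kbps = 0.192 Mbps.
DNxHR HQ: 795.192 Mbps × 410 s = 326028.7 Mb = 40.754 GB.
VP9: 8.192 Mbps × 410 s = 3358.7 Mb = 0.420 GB.
Saving: 40.754 − 0.420 = 40.334 GB.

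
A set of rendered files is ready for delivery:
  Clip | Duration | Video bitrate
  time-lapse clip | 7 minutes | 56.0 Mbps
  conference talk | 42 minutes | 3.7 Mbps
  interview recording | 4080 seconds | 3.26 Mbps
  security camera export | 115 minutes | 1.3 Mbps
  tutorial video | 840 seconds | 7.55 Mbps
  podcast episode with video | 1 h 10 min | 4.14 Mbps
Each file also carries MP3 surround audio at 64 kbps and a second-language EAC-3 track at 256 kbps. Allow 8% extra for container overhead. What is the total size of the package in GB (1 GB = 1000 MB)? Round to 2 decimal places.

11.46 GB

Audio total: 64 + 256 = 320 kbps = 0.320 Mbps.
time-lapse clip: 56.320 Mbps × 420 s × 1.08 = 25546.8 Mb
conference talk: 4.020 Mbps × 2520 s × 1.08 = 10940.8 Mb
interview recording: 3.580 Mbps × 4080 s × 1.08 = 15774.9 Mb
security camera export: 1.620 Mbps × 6900 s × 1.08 = 12072.2 Mb
tutorial video: 7.870 Mbps × 840 s × 1.08 = 7139.7 Mb
podcast episode with video: 4.460 Mbps × 4200 s × 1.08 = 20230.6 Mb
Total: 91705.0 Mb = 11463.1 MB.
= 11.46 GB.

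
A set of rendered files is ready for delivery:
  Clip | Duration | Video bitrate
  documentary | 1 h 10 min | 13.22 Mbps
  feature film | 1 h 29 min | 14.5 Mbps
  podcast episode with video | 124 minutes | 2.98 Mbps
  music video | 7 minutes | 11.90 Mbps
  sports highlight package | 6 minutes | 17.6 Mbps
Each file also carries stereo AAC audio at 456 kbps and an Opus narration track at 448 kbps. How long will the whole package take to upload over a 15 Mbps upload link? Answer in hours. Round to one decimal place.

Audio total: 456 + 448 = 904 kbps = 0.904 Mbps.
documentary: 14.124 Mbps × 4200 s = 59320.8 Mb
feature film: 15.404 Mbps × 5340 s = 82257.4 Mb
podcast episode with video: 3.884 Mbps × 7440 s = 28897.0 Mb
music video: 12.804 Mbps × 420 s = 5377.7 Mb
sports highlight package: 18.504 Mbps × 360 s = 6661.4 Mb
Total: 182514.2 Mb = 22814.3 MB.
At 15 Mbps: 182514.2 / 15 = 12168 s ≈ 3.38 hours.

3.4 hours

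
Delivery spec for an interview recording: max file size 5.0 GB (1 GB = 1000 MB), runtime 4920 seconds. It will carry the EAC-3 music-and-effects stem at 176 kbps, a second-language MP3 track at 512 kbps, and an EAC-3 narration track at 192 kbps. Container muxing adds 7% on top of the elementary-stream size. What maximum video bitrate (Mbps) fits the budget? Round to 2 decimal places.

6.72 Mbps

Budget: 5.0 GB = 40000.0 Mb.
Stream payload after overhead: 40000.0 / 1.07 = 37383.2 Mb.
Total bitrate budget: 37383.2 Mb / 4920 s = 7.598 Mbps.
Audio total: 176 + 512 + 192 = 880 kbps = 0.880 Mbps.
Video: 7.598 − 0.880 = 6.718 Mbps.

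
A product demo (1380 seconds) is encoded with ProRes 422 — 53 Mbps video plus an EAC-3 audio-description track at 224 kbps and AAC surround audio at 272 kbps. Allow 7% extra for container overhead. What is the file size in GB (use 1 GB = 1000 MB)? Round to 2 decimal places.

9.87 GB

Audio total: 224 + 272 = 496 kbps = 0.496 Mbps.
Total bitrate: 53 + 0.496 = 53.496 Mbps.
Stream data: 53.496 Mbps × 1380 s = 73824.5 Mb.
With 7% container overhead: ×1.07.
78,992 Mb ÷ 8 = 9,874 MB → 9.874 GB.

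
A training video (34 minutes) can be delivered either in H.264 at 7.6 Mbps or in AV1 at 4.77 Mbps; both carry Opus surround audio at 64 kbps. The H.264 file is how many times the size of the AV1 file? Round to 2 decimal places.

1.59

34 min = 2040 s
Audio: 64 kbps = 0.064 Mbps.
H.264: 7.664 Mbps × 2040 s = 15634.6 Mb = 1.954 GB.
AV1: 4.834 Mbps × 2040 s = 9861.4 Mb = 1.233 GB.
Ratio: 1.954 / 1.233 = 1.585.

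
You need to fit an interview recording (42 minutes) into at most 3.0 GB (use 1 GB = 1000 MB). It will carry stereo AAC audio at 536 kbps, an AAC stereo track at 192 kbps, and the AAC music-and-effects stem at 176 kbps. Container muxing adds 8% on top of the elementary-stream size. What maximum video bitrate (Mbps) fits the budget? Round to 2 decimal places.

Budget: 3.0 GB = 24000.0 Mb.
Stream payload after overhead: 24000.0 / 1.08 = 22222.2 Mb.
42 min = 2520 s
Total bitrate budget: 22222.2 Mb / 2520 s = 8.818 Mbps.
Audio total: 536 + 192 + 176 = 904 kbps = 0.904 Mbps.
Video: 8.818 − 0.904 = 7.914 Mbps.

7.91 Mbps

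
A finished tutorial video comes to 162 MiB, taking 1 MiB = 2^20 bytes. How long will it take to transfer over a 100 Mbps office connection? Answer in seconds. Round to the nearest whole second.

File: 162 MiB = 1359.0 Mb.
At 100 Mbps: 1359.0 / 100 = 13.6 s ≈ 13.6 seconds.

14 seconds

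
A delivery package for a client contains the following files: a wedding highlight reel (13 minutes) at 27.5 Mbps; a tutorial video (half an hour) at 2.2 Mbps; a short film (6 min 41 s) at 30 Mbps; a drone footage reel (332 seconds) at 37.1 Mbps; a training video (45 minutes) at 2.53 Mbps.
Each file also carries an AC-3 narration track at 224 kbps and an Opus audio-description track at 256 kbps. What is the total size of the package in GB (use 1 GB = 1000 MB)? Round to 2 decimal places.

7.43 GB

Audio total: 224 + 256 = 480 kbps = 0.480 Mbps.
wedding highlight reel: 27.980 Mbps × 780 s = 21824.4 Mb
tutorial video: 2.680 Mbps × 1800 s = 4824.0 Mb
short film: 30.480 Mbps × 401 s = 12222.5 Mb
drone footage reel: 37.580 Mbps × 332 s = 12476.6 Mb
training video: 3.010 Mbps × 2700 s = 8127.0 Mb
Total: 59474.4 Mb = 7434.3 MB.
= 7.434 GB.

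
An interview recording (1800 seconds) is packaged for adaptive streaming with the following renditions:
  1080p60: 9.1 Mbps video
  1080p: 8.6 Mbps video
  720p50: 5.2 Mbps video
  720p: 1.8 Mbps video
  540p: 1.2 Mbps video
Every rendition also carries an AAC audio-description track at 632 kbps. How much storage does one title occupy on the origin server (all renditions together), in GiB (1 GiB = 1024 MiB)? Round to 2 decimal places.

6.09 GiB

Audio: 632 kbps = 0.632 Mbps.
Sum of rendition bitrates: (9.1+0.632) + (8.6+0.632) + (5.2+0.632) + (1.8+0.632) + (1.2+0.632) = 29.060 Mbps.
× 1800 s = 52,308 Mb = 6,538 MB = 6.089 GiB.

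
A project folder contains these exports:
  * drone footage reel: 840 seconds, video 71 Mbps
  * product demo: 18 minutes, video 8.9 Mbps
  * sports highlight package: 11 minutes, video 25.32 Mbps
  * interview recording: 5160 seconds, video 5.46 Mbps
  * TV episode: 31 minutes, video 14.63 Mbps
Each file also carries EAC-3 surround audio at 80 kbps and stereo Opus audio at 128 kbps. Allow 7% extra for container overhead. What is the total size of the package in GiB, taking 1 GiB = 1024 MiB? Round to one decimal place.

Audio total: 80 + 128 = 208 kbps = 0.208 Mbps.
drone footage reel: 71.208 Mbps × 840 s × 1.07 = 64001.8 Mb
product demo: 9.108 Mbps × 1080 s × 1.07 = 10525.2 Mb
sports highlight package: 25.528 Mbps × 660 s × 1.07 = 18027.9 Mb
interview recording: 5.668 Mbps × 5160 s × 1.07 = 31294.2 Mb
TV episode: 14.838 Mbps × 1860 s × 1.07 = 29530.6 Mb
Total: 153379.6 Mb = 19172.4 MB.
= 17.86 GiB.

17.9 GiB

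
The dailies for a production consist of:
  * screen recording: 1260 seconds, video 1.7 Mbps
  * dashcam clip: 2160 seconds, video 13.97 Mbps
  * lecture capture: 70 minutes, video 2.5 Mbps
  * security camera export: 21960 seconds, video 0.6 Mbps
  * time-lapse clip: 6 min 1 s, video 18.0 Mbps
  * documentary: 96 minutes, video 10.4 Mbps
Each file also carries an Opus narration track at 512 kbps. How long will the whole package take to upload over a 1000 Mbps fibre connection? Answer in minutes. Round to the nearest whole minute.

Audio: 512 kbps = 0.512 Mbps.
screen recording: 2.212 Mbps × 1260 s = 2787.1 Mb
dashcam clip: 14.482 Mbps × 2160 s = 31281.1 Mb
lecture capture: 3.012 Mbps × 4200 s = 12650.4 Mb
security camera export: 1.112 Mbps × 21960 s = 24419.5 Mb
time-lapse clip: 18.512 Mbps × 361 s = 6682.8 Mb
documentary: 10.912 Mbps × 5760 s = 62853.1 Mb
Total: 140674.1 Mb = 17584.3 MB.
At 1000 Mbps: 140674.1 / 1000 = 141 s ≈ 2.34 minutes.

2 minutes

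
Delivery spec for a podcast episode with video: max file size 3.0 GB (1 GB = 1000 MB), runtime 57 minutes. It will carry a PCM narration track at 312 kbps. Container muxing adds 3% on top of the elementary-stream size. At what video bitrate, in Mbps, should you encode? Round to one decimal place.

Budget: 3.0 GB = 24000.0 Mb.
Stream payload after overhead: 24000.0 / 1.03 = 23301.0 Mb.
57 min = 3420 s
Total bitrate budget: 23301.0 Mb / 3420 s = 6.813 Mbps.
Audio: 312 kbps = 0.312 Mbps.
Video: 6.813 − 0.312 = 6.501 Mbps.

6.5 Mbps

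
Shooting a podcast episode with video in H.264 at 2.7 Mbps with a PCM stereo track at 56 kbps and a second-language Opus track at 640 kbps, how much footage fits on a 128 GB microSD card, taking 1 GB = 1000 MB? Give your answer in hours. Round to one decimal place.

Audio total: 56 + 640 = 696 kbps = 0.696 Mbps.
Total bitrate: 2.7 + 0.696 = 3.396 Mbps.
Capacity: 128 GB = 1,024,000 Mb.
Recording time: 1,024,000 / 3.396 = 301,531 s ≈ 83.8 hours.

83.8 hours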